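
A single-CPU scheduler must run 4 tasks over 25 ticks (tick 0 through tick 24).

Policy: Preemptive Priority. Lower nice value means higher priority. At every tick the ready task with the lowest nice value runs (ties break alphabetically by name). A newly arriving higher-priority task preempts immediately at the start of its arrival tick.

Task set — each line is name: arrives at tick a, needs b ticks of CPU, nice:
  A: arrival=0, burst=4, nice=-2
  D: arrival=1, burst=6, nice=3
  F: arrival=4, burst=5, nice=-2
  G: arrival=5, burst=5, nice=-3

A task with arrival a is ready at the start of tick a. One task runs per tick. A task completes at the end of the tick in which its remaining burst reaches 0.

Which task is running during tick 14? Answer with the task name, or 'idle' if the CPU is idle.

running at tick 14 = D

t=0: ready={A} → run A
t=1: ready={A,D} → run A
t=2: ready={A,D} → run A
t=3: ready={A,D} → run A
t=4: ready={D,F} → run F
t=5: ready={D,F,G} → run G
t=6: ready={D,F,G} → run G
t=7: ready={D,F,G} → run G
t=8: ready={D,F,G} → run G
t=9: ready={D,F,G} → run G
t=10: ready={D,F} → run F
t=11: ready={D,F} → run F
t=12: ready={D,F} → run F
t=13: ready={D,F} → run F
t=14: ready={D} → run D
t=15: ready={D} → run D
t=16: ready={D} → run D
t=17: ready={D} → run D
t=18: ready={D} → run D
t=19: ready={D} → run D
t=20: (idle)
t=21: (idle)
t=22: (idle)
t=23: (idle)
t=24: (idle)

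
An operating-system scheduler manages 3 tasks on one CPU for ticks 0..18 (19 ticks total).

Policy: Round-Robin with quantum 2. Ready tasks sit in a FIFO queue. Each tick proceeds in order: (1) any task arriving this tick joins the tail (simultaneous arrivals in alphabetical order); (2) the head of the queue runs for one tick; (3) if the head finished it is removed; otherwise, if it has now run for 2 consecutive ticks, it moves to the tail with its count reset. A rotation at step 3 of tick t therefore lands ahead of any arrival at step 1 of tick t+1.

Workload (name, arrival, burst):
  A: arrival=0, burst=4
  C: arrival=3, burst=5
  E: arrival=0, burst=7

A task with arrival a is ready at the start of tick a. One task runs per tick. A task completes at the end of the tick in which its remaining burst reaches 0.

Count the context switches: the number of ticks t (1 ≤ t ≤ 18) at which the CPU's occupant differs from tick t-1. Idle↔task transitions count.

t=0: queue=[A,E] q_used=0 → run A
t=1: queue=[A,E] q_used=1 → run A
t=2: queue=[E,A] q_used=0 → run E
t=3: queue=[E,A,C] q_used=1 → run E
t=4: queue=[A,C,E] q_used=0 → run A
t=5: queue=[A,C,E] q_used=1 → run A
t=6: queue=[C,E] q_used=0 → run C
t=7: queue=[C,E] q_used=1 → run C
t=8: queue=[E,C] q_used=0 → run E
t=9: queue=[E,C] q_used=1 → run E
t=10: queue=[C,E] q_used=0 → run C
t=11: queue=[C,E] q_used=1 → run C
t=12: queue=[E,C] q_used=0 → run E
t=13: queue=[E,C] q_used=1 → run E
t=14: queue=[C,E] q_used=0 → run C
t=15: queue=[E] q_used=0 → run E
t=16: (idle)
t=17: (idle)
t=18: (idle)

context switches = 9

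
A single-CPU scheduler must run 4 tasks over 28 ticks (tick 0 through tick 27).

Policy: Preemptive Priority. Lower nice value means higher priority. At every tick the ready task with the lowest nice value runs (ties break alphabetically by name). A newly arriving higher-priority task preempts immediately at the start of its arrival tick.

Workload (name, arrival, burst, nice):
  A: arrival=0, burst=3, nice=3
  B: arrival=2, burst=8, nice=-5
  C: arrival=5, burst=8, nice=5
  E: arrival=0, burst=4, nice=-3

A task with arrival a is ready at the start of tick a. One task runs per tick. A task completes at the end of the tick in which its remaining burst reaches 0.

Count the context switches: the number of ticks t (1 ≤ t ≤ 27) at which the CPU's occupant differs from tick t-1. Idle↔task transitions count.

t=0: ready={A,E} → run E
t=1: ready={A,E} → run E
t=2: ready={A,B,E} → run B
t=3: ready={A,B,E} → run B
t=4: ready={A,B,E} → run B
t=5: ready={A,B,C,E} → run B
t=6: ready={A,B,C,E} → run B
t=7: ready={A,B,C,E} → run B
t=8: ready={A,B,C,E} → run B
t=9: ready={A,B,C,E} → run B
t=10: ready={A,C,E} → run E
t=11: ready={A,C,E} → run E
t=12: ready={A,C} → run A
t=13: ready={A,C} → run A
t=14: ready={A,C} → run A
t=15: ready={C} → run C
t=16: ready={C} → run C
t=17: ready={C} → run C
t=18: ready={C} → run C
t=19: ready={C} → run C
t=20: ready={C} → run C
t=21: ready={C} → run C
t=22: ready={C} → run C
t=23: (idle)
t=24: (idle)
t=25: (idle)
t=26: (idle)
t=27: (idle)

context switches = 5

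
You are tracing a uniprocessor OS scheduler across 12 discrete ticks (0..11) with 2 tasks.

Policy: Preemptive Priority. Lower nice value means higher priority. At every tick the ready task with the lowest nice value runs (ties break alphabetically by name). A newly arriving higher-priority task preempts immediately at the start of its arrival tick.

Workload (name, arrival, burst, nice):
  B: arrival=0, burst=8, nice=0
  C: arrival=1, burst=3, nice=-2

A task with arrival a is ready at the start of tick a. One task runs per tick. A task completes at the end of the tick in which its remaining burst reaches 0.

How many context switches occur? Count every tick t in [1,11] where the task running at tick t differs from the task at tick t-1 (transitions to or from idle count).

t=0: ready={B} → run B
t=1: ready={B,C} → run C
t=2: ready={B,C} → run C
t=3: ready={B,C} → run C
t=4: ready={B} → run B
t=5: ready={B} → run B
t=6: ready={B} → run B
t=7: ready={B} → run B
t=8: ready={B} → run B
t=9: ready={B} → run B
t=10: ready={B} → run B
t=11: (idle)

context switches = 3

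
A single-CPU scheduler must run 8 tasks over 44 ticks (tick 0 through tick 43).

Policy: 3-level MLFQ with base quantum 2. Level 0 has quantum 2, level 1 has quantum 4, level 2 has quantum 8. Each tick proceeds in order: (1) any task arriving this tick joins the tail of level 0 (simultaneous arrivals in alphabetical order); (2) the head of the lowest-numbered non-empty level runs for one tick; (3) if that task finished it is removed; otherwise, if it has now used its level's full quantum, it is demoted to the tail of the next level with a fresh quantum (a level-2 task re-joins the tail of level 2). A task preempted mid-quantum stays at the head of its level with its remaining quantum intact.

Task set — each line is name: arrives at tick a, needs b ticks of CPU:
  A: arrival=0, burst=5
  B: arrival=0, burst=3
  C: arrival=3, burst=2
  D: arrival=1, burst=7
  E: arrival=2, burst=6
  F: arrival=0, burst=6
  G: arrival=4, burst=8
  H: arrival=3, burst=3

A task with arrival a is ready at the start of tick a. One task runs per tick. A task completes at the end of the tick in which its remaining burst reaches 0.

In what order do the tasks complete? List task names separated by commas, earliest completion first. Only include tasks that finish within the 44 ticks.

t=0: L0/L1/L2 = ABF/-/- → run A
t=1: L0/L1/L2 = ABFD/-/- → run A
t=2: L0/L1/L2 = BFDE/A/- → run B
t=3: L0/L1/L2 = BFDECH/A/- → run B
t=4: L0/L1/L2 = FDECHG/AB/- → run F
t=5: L0/L1/L2 = FDECHG/AB/- → run F
t=6: L0/L1/L2 = DECHG/ABF/- → run D
t=7: L0/L1/L2 = DECHG/ABF/- → run D
t=8: L0/L1/L2 = ECHG/ABFD/- → run E
t=9: L0/L1/L2 = ECHG/ABFD/- → run E
t=10: L0/L1/L2 = CHG/ABFDE/- → run C
t=11: L0/L1/L2 = CHG/ABFDE/- → run C
t=12: L0/L1/L2 = HG/ABFDE/- → run H
t=13: L0/L1/L2 = HG/ABFDE/- → run H
t=14: L0/L1/L2 = G/ABFDEH/- → run G
t=15: L0/L1/L2 = G/ABFDEH/- → run G
t=16: L0/L1/L2 = -/ABFDEHG/- → run A
t=17: L0/L1/L2 = -/ABFDEHG/- → run A
t=18: L0/L1/L2 = -/ABFDEHG/- → run A
t=19: L0/L1/L2 = -/BFDEHG/- → run B
t=20: L0/L1/L2 = -/FDEHG/- → run F
t=21: L0/L1/L2 = -/FDEHG/- → run F
t=22: L0/L1/L2 = -/FDEHG/- → run F
t=23: L0/L1/L2 = -/FDEHG/- → run F
t=24: L0/L1/L2 = -/DEHG/- → run D
t=25: L0/L1/L2 = -/DEHG/- → run D
t=26: L0/L1/L2 = -/DEHG/- → run D
t=27: L0/L1/L2 = -/DEHG/- → run D
t=28: L0/L1/L2 = -/EHG/D → run E
t=29: L0/L1/L2 = -/EHG/D → run E
t=30: L0/L1/L2 = -/EHG/D → run E
t=31: L0/L1/L2 = -/EHG/D → run E
t=32: L0/L1/L2 = -/HG/D → run H
t=33: L0/L1/L2 = -/G/D → run G
t=34: L0/L1/L2 = -/G/D → run G
t=35: L0/L1/L2 = -/G/D → run G
t=36: L0/L1/L2 = -/G/D → run G
t=37: L0/L1/L2 = -/-/DG → run D
t=38: L0/L1/L2 = -/-/G → run G
t=39: L0/L1/L2 = -/-/G → run G
t=40: (idle)
t=41: (idle)
t=42: (idle)
t=43: (idle)

completion order = C, A, B, F, E, H, D, G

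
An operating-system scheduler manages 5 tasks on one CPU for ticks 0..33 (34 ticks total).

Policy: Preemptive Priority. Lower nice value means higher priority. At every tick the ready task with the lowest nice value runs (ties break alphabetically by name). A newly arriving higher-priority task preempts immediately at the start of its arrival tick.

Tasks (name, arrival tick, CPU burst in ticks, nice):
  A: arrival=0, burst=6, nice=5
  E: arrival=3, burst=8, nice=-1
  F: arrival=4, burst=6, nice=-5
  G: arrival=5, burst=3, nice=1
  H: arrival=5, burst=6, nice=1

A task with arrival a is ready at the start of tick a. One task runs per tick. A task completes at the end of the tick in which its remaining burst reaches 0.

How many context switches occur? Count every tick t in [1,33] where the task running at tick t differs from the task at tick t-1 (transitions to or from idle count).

t=0: ready={A} → run A
t=1: ready={A} → run A
t=2: ready={A} → run A
t=3: ready={A,E} → run E
t=4: ready={A,E,F} → run F
t=5: ready={A,E,F,G,H} → run F
t=6: ready={A,E,F,G,H} → run F
t=7: ready={A,E,F,G,H} → run F
t=8: ready={A,E,F,G,H} → run F
t=9: ready={A,E,F,G,H} → run F
t=10: ready={A,E,G,H} → run E
t=11: ready={A,E,G,H} → run E
t=12: ready={A,E,G,H} → run E
t=13: ready={A,E,G,H} → run E
t=14: ready={A,E,G,H} → run E
t=15: ready={A,E,G,H} → run E
t=16: ready={A,E,G,H} → run E
t=17: ready={A,G,H} → run G
t=18: ready={A,G,H} → run G
t=19: ready={A,G,H} → run G
t=20: ready={A,H} → run H
t=21: ready={A,H} → run H
t=22: ready={A,H} → run H
t=23: ready={A,H} → run H
t=24: ready={A,H} → run H
t=25: ready={A,H} → run H
t=26: ready={A} → run A
t=27: ready={A} → run A
t=28: ready={A} → run A
t=29: (idle)
t=30: (idle)
t=31: (idle)
t=32: (idle)
t=33: (idle)

context switches = 7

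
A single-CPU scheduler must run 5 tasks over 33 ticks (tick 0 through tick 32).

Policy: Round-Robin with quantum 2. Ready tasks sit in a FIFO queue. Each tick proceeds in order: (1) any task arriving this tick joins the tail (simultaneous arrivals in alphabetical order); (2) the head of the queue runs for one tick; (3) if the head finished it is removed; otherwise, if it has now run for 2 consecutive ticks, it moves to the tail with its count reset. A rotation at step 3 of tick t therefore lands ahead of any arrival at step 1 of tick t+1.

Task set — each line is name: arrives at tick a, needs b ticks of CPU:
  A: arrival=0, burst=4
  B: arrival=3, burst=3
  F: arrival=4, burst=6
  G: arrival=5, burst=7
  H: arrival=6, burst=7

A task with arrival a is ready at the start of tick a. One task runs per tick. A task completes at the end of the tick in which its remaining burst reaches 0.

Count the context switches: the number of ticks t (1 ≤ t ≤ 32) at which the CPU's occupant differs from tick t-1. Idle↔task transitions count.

t=0: queue=[A] q_used=0 → run A
t=1: queue=[A] q_used=1 → run A
t=2: queue=[A] q_used=0 → run A
t=3: queue=[A,B] q_used=1 → run A
t=4: queue=[B,F] q_used=0 → run B
t=5: queue=[B,F,G] q_used=1 → run B
t=6: queue=[F,G,B,H] q_used=0 → run F
t=7: queue=[F,G,B,H] q_used=1 → run F
t=8: queue=[G,B,H,F] q_used=0 → run G
t=9: queue=[G,B,H,F] q_used=1 → run G
t=10: queue=[B,H,F,G] q_used=0 → run B
t=11: queue=[H,F,G] q_used=0 → run H
t=12: queue=[H,F,G] q_used=1 → run H
t=13: queue=[F,G,H] q_used=0 → run F
t=14: queue=[F,G,H] q_used=1 → run F
t=15: queue=[G,H,F] q_used=0 → run G
t=16: queue=[G,H,F] q_used=1 → run G
t=17: queue=[H,F,G] q_used=0 → run H
t=18: queue=[H,F,G] q_used=1 → run H
t=19: queue=[F,G,H] q_used=0 → run F
t=20: queue=[F,G,H] q_used=1 → run F
t=21: queue=[G,H] q_used=0 → run G
t=22: queue=[G,H] q_used=1 → run G
t=23: queue=[H,G] q_used=0 → run H
t=24: queue=[H,G] q_used=1 → run H
t=25: queue=[G,H] q_used=0 → run G
t=26: queue=[H] q_used=0 → run H
t=27: (idle)
t=28: (idle)
t=29: (idle)
t=30: (idle)
t=31: (idle)
t=32: (idle)

context switches = 14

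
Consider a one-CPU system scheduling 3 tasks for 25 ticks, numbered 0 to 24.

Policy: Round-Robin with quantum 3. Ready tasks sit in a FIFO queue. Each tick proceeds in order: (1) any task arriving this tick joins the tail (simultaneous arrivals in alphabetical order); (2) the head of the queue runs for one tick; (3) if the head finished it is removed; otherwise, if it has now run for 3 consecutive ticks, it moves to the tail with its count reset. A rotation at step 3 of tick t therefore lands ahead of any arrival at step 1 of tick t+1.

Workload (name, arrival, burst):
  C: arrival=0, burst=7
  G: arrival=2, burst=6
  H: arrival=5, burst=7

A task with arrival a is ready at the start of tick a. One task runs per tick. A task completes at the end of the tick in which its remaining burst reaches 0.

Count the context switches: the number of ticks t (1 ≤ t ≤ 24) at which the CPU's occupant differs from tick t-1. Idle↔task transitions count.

context switches = 7

t=0: queue=[C] q_used=0 → run C
t=1: queue=[C] q_used=1 → run C
t=2: queue=[C,G] q_used=2 → run C
t=3: queue=[G,C] q_used=0 → run G
t=4: queue=[G,C] q_used=1 → run G
t=5: queue=[G,C,H] q_used=2 → run G
t=6: queue=[C,H,G] q_used=0 → run C
t=7: queue=[C,H,G] q_used=1 → run C
t=8: queue=[C,H,G] q_used=2 → run C
t=9: queue=[H,G,C] q_used=0 → run H
t=10: queue=[H,G,C] q_used=1 → run H
t=11: queue=[H,G,C] q_used=2 → run H
t=12: queue=[G,C,H] q_used=0 → run G
t=13: queue=[G,C,H] q_used=1 → run G
t=14: queue=[G,C,H] q_used=2 → run G
t=15: queue=[C,H] q_used=0 → run C
t=16: queue=[H] q_used=0 → run H
t=17: queue=[H] q_used=1 → run H
t=18: queue=[H] q_used=2 → run H
t=19: queue=[H] q_used=0 → run H
t=20: (idle)
t=21: (idle)
t=22: (idle)
t=23: (idle)
t=24: (idle)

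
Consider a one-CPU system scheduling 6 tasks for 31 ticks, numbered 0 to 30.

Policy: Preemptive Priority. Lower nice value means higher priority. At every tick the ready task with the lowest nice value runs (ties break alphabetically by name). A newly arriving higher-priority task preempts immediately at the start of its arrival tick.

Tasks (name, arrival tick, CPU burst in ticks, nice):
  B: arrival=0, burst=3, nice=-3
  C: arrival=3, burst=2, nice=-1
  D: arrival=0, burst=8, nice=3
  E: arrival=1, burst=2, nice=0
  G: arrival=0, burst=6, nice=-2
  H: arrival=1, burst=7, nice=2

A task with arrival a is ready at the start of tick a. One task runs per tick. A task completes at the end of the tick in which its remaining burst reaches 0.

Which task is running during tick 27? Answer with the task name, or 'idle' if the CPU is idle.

t=0: ready={B,D,G} → run B
t=1: ready={B,D,E,G,H} → run B
t=2: ready={B,D,E,G,H} → run B
t=3: ready={C,D,E,G,H} → run G
t=4: ready={C,D,E,G,H} → run G
t=5: ready={C,D,E,G,H} → run G
t=6: ready={C,D,E,G,H} → run G
t=7: ready={C,D,E,G,H} → run G
t=8: ready={C,D,E,G,H} → run G
t=9: ready={C,D,E,H} → run C
t=10: ready={C,D,E,H} → run C
t=11: ready={D,E,H} → run E
t=12: ready={D,E,H} → run E
t=13: ready={D,H} → run H
t=14: ready={D,H} → run H
t=15: ready={D,H} → run H
t=16: ready={D,H} → run H
t=17: ready={D,H} → run H
t=18: ready={D,H} → run H
t=19: ready={D,H} → run H
t=20: ready={D} → run D
t=21: ready={D} → run D
t=22: ready={D} → run D
t=23: ready={D} → run D
t=24: ready={D} → run D
t=25: ready={D} → run D
t=26: ready={D} → run D
t=27: ready={D} → run D
t=28: (idle)
t=29: (idle)
t=30: (idle)

running at tick 27 = D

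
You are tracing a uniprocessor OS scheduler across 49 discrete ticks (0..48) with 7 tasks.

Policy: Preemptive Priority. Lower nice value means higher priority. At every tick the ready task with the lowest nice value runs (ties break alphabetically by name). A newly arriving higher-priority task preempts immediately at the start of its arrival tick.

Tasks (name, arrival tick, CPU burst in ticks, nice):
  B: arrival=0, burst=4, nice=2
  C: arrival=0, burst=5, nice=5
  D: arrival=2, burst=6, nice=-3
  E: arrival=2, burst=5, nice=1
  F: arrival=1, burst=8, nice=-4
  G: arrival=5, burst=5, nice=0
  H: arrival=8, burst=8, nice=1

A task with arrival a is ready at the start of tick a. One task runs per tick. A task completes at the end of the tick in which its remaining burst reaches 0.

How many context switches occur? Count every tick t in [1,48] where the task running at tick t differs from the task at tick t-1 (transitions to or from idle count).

context switches = 8

t=0: ready={B,C} → run B
t=1: ready={B,C,F} → run F
t=2: ready={B,C,D,E,F} → run F
t=3: ready={B,C,D,E,F} → run F
t=4: ready={B,C,D,E,F} → run F
t=5: ready={B,C,D,E,F,G} → run F
t=6: ready={B,C,D,E,F,G} → run F
t=7: ready={B,C,D,E,F,G} → run F
t=8: ready={B,C,D,E,F,G,H} → run F
t=9: ready={B,C,D,E,G,H} → run D
t=10: ready={B,C,D,E,G,H} → run D
t=11: ready={B,C,D,E,G,H} → run D
t=12: ready={B,C,D,E,G,H} → run D
t=13: ready={B,C,D,E,G,H} → run D
t=14: ready={B,C,D,E,G,H} → run D
t=15: ready={B,C,E,G,H} → run G
t=16: ready={B,C,E,G,H} → run G
t=17: ready={B,C,E,G,H} → run G
t=18: ready={B,C,E,G,H} → run G
t=19: ready={B,C,E,G,H} → run G
t=20: ready={B,C,E,H} → run E
t=21: ready={B,C,E,H} → run E
t=22: ready={B,C,E,H} → run E
t=23: ready={B,C,E,H} → run E
t=24: ready={B,C,E,H} → run E
t=25: ready={B,C,H} → run H
t=26: ready={B,C,H} → run H
t=27: ready={B,C,H} → run H
t=28: ready={B,C,H} → run H
t=29: ready={B,C,H} → run H
t=30: ready={B,C,H} → run H
t=31: ready={B,C,H} → run H
t=32: ready={B,C,H} → run H
t=33: ready={B,C} → run B
t=34: ready={B,C} → run B
t=35: ready={B,C} → run B
t=36: ready={C} → run C
t=37: ready={C} → run C
t=38: ready={C} → run C
t=39: ready={C} → run C
t=40: ready={C} → run C
t=41: (idle)
t=42: (idle)
t=43: (idle)
t=44: (idle)
t=45: (idle)
t=46: (idle)
t=47: (idle)
t=48: (idle)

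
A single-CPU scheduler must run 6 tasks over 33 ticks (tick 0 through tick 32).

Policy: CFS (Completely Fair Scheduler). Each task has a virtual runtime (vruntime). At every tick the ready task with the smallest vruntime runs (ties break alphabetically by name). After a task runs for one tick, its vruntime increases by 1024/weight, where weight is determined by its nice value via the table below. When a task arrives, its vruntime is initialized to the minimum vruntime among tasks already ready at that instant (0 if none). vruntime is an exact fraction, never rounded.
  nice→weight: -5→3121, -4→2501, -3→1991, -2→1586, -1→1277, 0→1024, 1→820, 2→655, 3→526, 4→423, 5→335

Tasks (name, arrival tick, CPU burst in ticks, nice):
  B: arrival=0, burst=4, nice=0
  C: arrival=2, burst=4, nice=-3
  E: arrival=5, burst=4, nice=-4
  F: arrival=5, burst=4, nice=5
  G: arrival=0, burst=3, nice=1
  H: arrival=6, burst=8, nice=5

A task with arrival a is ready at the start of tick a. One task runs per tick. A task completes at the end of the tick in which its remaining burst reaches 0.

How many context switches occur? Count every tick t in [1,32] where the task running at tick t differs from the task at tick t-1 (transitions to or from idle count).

context switches = 23

t=0: vr[B=0 G=0] → run B
t=1: vr[B=1 G=0] → run G
t=2: vr[B=1 C=1 G=256/205] → run B
t=3: vr[B=2 C=1 G=256/205] → run C
t=4: vr[B=2 C=3015/1991 G=256/205] → run G
t=5: vr[B=2 C=3015/1991 E=3015/1991 F=3015/1991 G=512/205] → run C
t=6: vr[B=2 C=4039/1991 E=3015/1991 F=3015/1991 G=512/205 H=3015/1991] → run E
t=7: vr[B=2 C=4039/1991 E=9579299/4979491 F=3015/1991 G=512/205 H=3015/1991] → run F
t=8: vr[B=2 C=4039/1991 E=9579299/4979491 F=3048809/666985 G=512/205 H=3015/1991] → run H
t=9: vr[B=2 C=4039/1991 E=9579299/4979491 F=3048809/666985 G=512/205 H=3048809/666985] → run E
t=10: vr[B=2 C=4039/1991 E=11618083/4979491 F=3048809/666985 G=512/205 H=3048809/666985] → run B
t=11: vr[B=3 C=4039/1991 E=11618083/4979491 F=3048809/666985 G=512/205 H=3048809/666985] → run C
t=12: vr[B=3 C=5063/1991 E=11618083/4979491 F=3048809/666985 G=512/205 H=3048809/666985] → run E
t=13: vr[B=3 C=5063/1991 E=13656867/4979491 F=3048809/666985 G=512/205 H=3048809/666985] → run G
t=14: vr[B=3 C=5063/1991 E=13656867/4979491 F=3048809/666985 H=3048809/666985] → run C
t=15: vr[B=3 E=13656867/4979491 F=3048809/666985 H=3048809/666985] → run E
t=16: vr[B=3 F=3048809/666985 H=3048809/666985] → run B
t=17: vr[F=3048809/666985 H=3048809/666985] → run F
t=18: vr[F=5087593/666985 H=3048809/666985] → run H
t=19: vr[F=5087593/666985 H=5087593/666985] → run F
t=20: vr[F=7126377/666985 H=5087593/666985] → run H
t=21: vr[F=7126377/666985 H=7126377/666985] → run F
t=22: vr[H=7126377/666985] → run H
t=23: vr[H=9165161/666985] → run H
t=24: vr[H=2240789/133397] → run H
t=25: vr[H=13242729/666985] → run H
t=26: vr[H=15281513/666985] → run H
t=27: (idle)
t=28: (idle)
t=29: (idle)
t=30: (idle)
t=31: (idle)
t=32: (idle)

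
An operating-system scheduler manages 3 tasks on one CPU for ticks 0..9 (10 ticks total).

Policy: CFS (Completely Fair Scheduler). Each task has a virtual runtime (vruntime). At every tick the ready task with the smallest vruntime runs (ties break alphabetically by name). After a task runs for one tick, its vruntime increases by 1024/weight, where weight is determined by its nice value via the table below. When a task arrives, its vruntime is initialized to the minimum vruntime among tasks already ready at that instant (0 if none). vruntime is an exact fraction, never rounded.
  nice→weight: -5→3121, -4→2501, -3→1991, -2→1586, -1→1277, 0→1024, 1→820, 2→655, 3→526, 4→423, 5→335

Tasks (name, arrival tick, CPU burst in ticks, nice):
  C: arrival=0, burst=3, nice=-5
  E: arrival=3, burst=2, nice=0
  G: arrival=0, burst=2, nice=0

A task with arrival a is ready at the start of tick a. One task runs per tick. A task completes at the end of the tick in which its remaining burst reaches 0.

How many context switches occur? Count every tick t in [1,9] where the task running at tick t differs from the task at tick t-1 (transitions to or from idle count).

context switches = 6

t=0: vr[C=0 G=0] → run C
t=1: vr[C=1024/3121 G=0] → run G
t=2: vr[C=1024/3121 G=1] → run C
t=3: vr[C=2048/3121 E=2048/3121 G=1] → run C
t=4: vr[E=2048/3121 G=1] → run E
t=5: vr[E=5169/3121 G=1] → run G
t=6: vr[E=5169/3121] → run E
t=7: (idle)
t=8: (idle)
t=9: (idle)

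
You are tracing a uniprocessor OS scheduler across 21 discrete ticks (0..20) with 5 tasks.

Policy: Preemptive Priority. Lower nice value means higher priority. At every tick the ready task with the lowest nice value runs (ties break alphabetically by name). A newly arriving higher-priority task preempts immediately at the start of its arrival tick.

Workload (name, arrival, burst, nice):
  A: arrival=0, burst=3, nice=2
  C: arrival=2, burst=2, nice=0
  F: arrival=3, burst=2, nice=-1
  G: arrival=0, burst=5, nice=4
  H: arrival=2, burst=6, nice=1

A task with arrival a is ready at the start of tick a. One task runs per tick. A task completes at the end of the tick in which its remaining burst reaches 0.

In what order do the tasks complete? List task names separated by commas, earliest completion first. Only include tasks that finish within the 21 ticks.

completion order = F, C, H, A, G

t=0: ready={A,G} → run A
t=1: ready={A,G} → run A
t=2: ready={A,C,G,H} → run C
t=3: ready={A,C,F,G,H} → run F
t=4: ready={A,C,F,G,H} → run F
t=5: ready={A,C,G,H} → run C
t=6: ready={A,G,H} → run H
t=7: ready={A,G,H} → run H
t=8: ready={A,G,H} → run H
t=9: ready={A,G,H} → run H
t=10: ready={A,G,H} → run H
t=11: ready={A,G,H} → run H
t=12: ready={A,G} → run A
t=13: ready={G} → run G
t=14: ready={G} → run G
t=15: ready={G} → run G
t=16: ready={G} → run G
t=17: ready={G} → run G
t=18: (idle)
t=19: (idle)
t=20: (idle)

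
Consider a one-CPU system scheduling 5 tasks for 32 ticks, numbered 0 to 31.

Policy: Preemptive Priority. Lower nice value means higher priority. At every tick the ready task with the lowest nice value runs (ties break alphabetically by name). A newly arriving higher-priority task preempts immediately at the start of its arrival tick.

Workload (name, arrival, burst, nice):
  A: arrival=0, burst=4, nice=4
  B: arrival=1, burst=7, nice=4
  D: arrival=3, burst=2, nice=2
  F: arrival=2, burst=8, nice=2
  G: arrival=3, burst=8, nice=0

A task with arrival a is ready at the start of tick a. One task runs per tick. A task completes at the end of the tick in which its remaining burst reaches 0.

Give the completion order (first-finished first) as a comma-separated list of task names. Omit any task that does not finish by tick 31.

t=0: ready={A} → run A
t=1: ready={A,B} → run A
t=2: ready={A,B,F} → run F
t=3: ready={A,B,D,F,G} → run G
t=4: ready={A,B,D,F,G} → run G
t=5: ready={A,B,D,F,G} → run G
t=6: ready={A,B,D,F,G} → run G
t=7: ready={A,B,D,F,G} → run G
t=8: ready={A,B,D,F,G} → run G
t=9: ready={A,B,D,F,G} → run G
t=10: ready={A,B,D,F,G} → run G
t=11: ready={A,B,D,F} → run D
t=12: ready={A,B,D,F} → run D
t=13: ready={A,B,F} → run F
t=14: ready={A,B,F} → run F
t=15: ready={A,B,F} → run F
t=16: ready={A,B,F} → run F
t=17: ready={A,B,F} → run F
t=18: ready={A,B,F} → run F
t=19: ready={A,B,F} → run F
t=20: ready={A,B} → run A
t=21: ready={A,B} → run A
t=22: ready={B} → run B
t=23: ready={B} → run B
t=24: ready={B} → run B
t=25: ready={B} → run B
t=26: ready={B} → run B
t=27: ready={B} → run B
t=28: ready={B} → run B
t=29: (idle)
t=30: (idle)
t=31: (idle)

completion order = G, D, F, A, B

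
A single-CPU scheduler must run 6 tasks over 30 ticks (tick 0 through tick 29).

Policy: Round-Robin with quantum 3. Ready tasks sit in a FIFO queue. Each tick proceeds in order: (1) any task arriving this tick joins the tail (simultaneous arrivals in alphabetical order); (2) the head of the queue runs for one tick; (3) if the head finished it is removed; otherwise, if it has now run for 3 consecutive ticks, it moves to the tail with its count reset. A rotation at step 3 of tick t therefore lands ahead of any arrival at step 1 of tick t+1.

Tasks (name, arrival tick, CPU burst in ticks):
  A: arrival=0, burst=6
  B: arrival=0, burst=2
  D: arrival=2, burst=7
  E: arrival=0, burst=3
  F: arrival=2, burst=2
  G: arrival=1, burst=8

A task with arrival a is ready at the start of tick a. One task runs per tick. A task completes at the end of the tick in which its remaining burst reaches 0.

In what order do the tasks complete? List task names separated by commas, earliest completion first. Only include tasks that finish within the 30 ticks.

t=0: queue=[A,B,E] q_used=0 → run A
t=1: queue=[A,B,E,G] q_used=1 → run A
t=2: queue=[A,B,E,G,D,F] q_used=2 → run A
t=3: queue=[B,E,G,D,F,A] q_used=0 → run B
t=4: queue=[B,E,G,D,F,A] q_used=1 → run B
t=5: queue=[E,G,D,F,A] q_used=0 → run E
t=6: queue=[E,G,D,F,A] q_used=1 → run E
t=7: queue=[E,G,D,F,A] q_used=2 → run E
t=8: queue=[G,D,F,A] q_used=0 → run G
t=9: queue=[G,D,F,A] q_used=1 → run G
t=10: queue=[G,D,F,A] q_used=2 → run G
t=11: queue=[D,F,A,G] q_used=0 → run D
t=12: queue=[D,F,A,G] q_used=1 → run D
t=13: queue=[D,F,A,G] q_used=2 → run D
t=14: queue=[F,A,G,D] q_used=0 → run F
t=15: queue=[F,A,G,D] q_used=1 → run F
t=16: queue=[A,G,D] q_used=0 → run A
t=17: queue=[A,G,D] q_used=1 → run A
t=18: queue=[A,G,D] q_used=2 → run A
t=19: queue=[G,D] q_used=0 → run G
t=20: queue=[G,D] q_used=1 → run G
t=21: queue=[G,D] q_used=2 → run G
t=22: queue=[D,G] q_used=0 → run D
t=23: queue=[D,G] q_used=1 → run D
t=24: queue=[D,G] q_used=2 → run D
t=25: queue=[G,D] q_used=0 → run G
t=26: queue=[G,D] q_used=1 → run G
t=27: queue=[D] q_used=0 → run D
t=28: (idle)
t=29: (idle)

completion order = B, E, F, A, G, D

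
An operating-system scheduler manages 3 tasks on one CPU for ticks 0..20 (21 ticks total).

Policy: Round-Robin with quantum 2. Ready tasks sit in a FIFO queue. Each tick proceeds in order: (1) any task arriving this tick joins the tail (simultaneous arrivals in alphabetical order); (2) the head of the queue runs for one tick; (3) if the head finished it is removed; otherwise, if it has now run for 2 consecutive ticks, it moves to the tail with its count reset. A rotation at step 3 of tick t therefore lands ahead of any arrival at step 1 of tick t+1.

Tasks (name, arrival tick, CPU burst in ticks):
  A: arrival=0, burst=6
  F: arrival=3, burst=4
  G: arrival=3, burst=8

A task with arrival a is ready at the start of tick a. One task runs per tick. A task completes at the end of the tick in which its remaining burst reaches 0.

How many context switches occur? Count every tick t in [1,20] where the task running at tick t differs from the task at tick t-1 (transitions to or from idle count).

context switches = 6

t=0: queue=[A] q_used=0 → run A
t=1: queue=[A] q_used=1 → run A
t=2: queue=[A] q_used=0 → run A
t=3: queue=[A,F,G] q_used=1 → run A
t=4: queue=[F,G,A] q_used=0 → run F
t=5: queue=[F,G,A] q_used=1 → run F
t=6: queue=[G,A,F] q_used=0 → run G
t=7: queue=[G,A,F] q_used=1 → run G
t=8: queue=[A,F,G] q_used=0 → run A
t=9: queue=[A,F,G] q_used=1 → run A
t=10: queue=[F,G] q_used=0 → run F
t=11: queue=[F,G] q_used=1 → run F
t=12: queue=[G] q_used=0 → run G
t=13: queue=[G] q_used=1 → run G
t=14: queue=[G] q_used=0 → run G
t=15: queue=[G] q_used=1 → run G
t=16: queue=[G] q_used=0 → run G
t=17: queue=[G] q_used=1 → run G
t=18: (idle)
t=19: (idle)
t=20: (idle)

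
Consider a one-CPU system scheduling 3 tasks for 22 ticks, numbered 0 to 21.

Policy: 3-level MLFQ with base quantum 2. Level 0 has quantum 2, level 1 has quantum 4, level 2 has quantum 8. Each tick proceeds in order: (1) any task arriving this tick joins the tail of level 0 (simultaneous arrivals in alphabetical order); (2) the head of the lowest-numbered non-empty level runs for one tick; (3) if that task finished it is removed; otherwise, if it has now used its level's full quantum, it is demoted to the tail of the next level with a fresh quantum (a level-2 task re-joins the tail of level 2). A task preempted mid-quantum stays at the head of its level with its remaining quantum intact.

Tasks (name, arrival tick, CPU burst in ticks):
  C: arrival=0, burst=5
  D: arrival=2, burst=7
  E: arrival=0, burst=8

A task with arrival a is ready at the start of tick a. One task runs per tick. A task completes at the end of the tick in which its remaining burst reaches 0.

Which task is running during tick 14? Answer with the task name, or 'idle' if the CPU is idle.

running at tick 14 = D

t=0: L0/L1/L2 = CE/-/- → run C
t=1: L0/L1/L2 = CE/-/- → run C
t=2: L0/L1/L2 = ED/C/- → run E
t=3: L0/L1/L2 = ED/C/- → run E
t=4: L0/L1/L2 = D/CE/- → run D
t=5: L0/L1/L2 = D/CE/- → run D
t=6: L0/L1/L2 = -/CED/- → run C
t=7: L0/L1/L2 = -/CED/- → run C
t=8: L0/L1/L2 = -/CED/- → run C
t=9: L0/L1/L2 = -/ED/- → run E
t=10: L0/L1/L2 = -/ED/- → run E
t=11: L0/L1/L2 = -/ED/- → run E
t=12: L0/L1/L2 = -/ED/- → run E
t=13: L0/L1/L2 = -/D/E → run D
t=14: L0/L1/L2 = -/D/E → run D
t=15: L0/L1/L2 = -/D/E → run D
t=16: L0/L1/L2 = -/D/E → run D
t=17: L0/L1/L2 = -/-/ED → run E
t=18: L0/L1/L2 = -/-/ED → run E
t=19: L0/L1/L2 = -/-/D → run D
t=20: (idle)
t=21: (idle)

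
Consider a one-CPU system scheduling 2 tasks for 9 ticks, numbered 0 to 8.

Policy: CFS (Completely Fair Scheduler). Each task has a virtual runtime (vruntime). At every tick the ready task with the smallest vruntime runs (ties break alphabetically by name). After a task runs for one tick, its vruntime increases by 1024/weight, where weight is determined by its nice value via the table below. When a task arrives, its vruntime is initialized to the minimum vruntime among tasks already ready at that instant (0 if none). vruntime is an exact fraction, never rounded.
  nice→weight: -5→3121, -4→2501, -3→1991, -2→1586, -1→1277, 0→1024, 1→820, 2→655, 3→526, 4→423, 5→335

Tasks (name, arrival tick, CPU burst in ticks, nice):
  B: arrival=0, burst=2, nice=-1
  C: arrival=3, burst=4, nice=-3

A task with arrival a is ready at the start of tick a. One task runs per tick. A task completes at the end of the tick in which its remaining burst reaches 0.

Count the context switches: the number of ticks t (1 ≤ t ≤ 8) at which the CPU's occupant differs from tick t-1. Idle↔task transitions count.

t=0: vr[B=0] → run B
t=1: vr[B=1024/1277] → run B
t=2: (idle)
t=3: vr[C=0] → run C
t=4: vr[C=1024/1991] → run C
t=5: vr[C=2048/1991] → run C
t=6: vr[C=3072/1991] → run C
t=7: (idle)
t=8: (idle)

context switches = 3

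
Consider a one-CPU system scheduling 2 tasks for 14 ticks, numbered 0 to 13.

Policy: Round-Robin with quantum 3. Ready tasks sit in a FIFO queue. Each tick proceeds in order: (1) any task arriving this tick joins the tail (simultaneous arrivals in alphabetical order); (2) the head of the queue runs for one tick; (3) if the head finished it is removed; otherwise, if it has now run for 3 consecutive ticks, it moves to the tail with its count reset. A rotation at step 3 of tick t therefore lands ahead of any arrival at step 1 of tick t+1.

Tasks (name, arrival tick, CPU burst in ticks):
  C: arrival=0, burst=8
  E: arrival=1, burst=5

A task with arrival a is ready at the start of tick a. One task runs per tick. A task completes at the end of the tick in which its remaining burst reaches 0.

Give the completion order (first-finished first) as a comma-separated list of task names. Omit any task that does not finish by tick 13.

t=0: queue=[C] q_used=0 → run C
t=1: queue=[C,E] q_used=1 → run C
t=2: queue=[C,E] q_used=2 → run C
t=3: queue=[E,C] q_used=0 → run E
t=4: queue=[E,C] q_used=1 → run E
t=5: queue=[E,C] q_used=2 → run E
t=6: queue=[C,E] q_used=0 → run C
t=7: queue=[C,E] q_used=1 → run C
t=8: queue=[C,E] q_used=2 → run C
t=9: queue=[E,C] q_used=0 → run E
t=10: queue=[E,C] q_used=1 → run E
t=11: queue=[C] q_used=0 → run C
t=12: queue=[C] q_used=1 → run C
t=13: (idle)

completion order = E, C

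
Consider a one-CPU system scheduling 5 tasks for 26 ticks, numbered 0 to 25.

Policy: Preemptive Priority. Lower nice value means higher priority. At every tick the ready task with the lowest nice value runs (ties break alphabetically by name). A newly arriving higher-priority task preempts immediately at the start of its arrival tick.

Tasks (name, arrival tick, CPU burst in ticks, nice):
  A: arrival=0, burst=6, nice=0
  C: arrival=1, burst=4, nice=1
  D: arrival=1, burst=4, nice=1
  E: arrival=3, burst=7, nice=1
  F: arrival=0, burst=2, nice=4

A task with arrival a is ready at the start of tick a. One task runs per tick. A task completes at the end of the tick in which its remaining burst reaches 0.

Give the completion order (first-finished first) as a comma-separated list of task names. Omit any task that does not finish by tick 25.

completion order = A, C, D, E, F

t=0: ready={A,F} → run A
t=1: ready={A,C,D,F} → run A
t=2: ready={A,C,D,F} → run A
t=3: ready={A,C,D,E,F} → run A
t=4: ready={A,C,D,E,F} → run A
t=5: ready={A,C,D,E,F} → run A
t=6: ready={C,D,E,F} → run C
t=7: ready={C,D,E,F} → run C
t=8: ready={C,D,E,F} → run C
t=9: ready={C,D,E,F} → run C
t=10: ready={D,E,F} → run D
t=11: ready={D,E,F} → run D
t=12: ready={D,E,F} → run D
t=13: ready={D,E,F} → run D
t=14: ready={E,F} → run E
t=15: ready={E,F} → run E
t=16: ready={E,F} → run E
t=17: ready={E,F} → run E
t=18: ready={E,F} → run E
t=19: ready={E,F} → run E
t=20: ready={E,F} → run E
t=21: ready={F} → run F
t=22: ready={F} → run F
t=23: (idle)
t=24: (idle)
t=25: (idle)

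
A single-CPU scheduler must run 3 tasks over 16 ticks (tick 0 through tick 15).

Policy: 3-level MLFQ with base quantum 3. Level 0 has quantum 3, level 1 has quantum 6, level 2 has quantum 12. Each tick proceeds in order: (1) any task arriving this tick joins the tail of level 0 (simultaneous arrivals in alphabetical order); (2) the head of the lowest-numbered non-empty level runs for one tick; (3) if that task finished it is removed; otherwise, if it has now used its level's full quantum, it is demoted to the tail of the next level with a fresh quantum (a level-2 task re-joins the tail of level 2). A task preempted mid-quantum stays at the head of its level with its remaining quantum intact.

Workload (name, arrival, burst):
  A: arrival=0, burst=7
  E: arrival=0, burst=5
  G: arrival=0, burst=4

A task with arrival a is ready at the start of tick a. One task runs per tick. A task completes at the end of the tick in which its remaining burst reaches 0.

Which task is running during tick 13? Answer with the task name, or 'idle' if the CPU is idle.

t=0: L0/L1/L2 = AEG/-/- → run A
t=1: L0/L1/L2 = AEG/-/- → run A
t=2: L0/L1/L2 = AEG/-/- → run A
t=3: L0/L1/L2 = EG/A/- → run E
t=4: L0/L1/L2 = EG/A/- → run E
t=5: L0/L1/L2 = EG/A/- → run E
t=6: L0/L1/L2 = G/AE/- → run G
t=7: L0/L1/L2 = G/AE/- → run G
t=8: L0/L1/L2 = G/AE/- → run G
t=9: L0/L1/L2 = -/AEG/- → run A
t=10: L0/L1/L2 = -/AEG/- → run A
t=11: L0/L1/L2 = -/AEG/- → run A
t=12: L0/L1/L2 = -/AEG/- → run A
t=13: L0/L1/L2 = -/EG/- → run E
t=14: L0/L1/L2 = -/EG/- → run E
t=15: L0/L1/L2 = -/G/- → run G

running at tick 13 = E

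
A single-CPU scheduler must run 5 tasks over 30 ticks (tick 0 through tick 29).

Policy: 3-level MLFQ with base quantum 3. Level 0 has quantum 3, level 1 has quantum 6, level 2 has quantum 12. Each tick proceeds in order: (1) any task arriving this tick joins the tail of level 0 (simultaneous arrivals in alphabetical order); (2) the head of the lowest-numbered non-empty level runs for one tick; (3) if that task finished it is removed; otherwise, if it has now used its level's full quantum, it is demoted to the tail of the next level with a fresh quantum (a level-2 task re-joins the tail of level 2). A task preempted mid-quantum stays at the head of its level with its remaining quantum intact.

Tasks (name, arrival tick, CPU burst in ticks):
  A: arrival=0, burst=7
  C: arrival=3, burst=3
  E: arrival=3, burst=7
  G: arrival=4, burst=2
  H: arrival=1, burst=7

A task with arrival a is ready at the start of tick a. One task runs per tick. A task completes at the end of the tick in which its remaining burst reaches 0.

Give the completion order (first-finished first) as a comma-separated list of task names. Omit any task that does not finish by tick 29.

t=0: L0/L1/L2 = A/-/- → run A
t=1: L0/L1/L2 = AH/-/- → run A
t=2: L0/L1/L2 = AH/-/- → run A
t=3: L0/L1/L2 = HCE/A/- → run H
t=4: L0/L1/L2 = HCEG/A/- → run H
t=5: L0/L1/L2 = HCEG/A/- → run H
t=6: L0/L1/L2 = CEG/AH/- → run C
t=7: L0/L1/L2 = CEG/AH/- → run C
t=8: L0/L1/L2 = CEG/AH/- → run C
t=9: L0/L1/L2 = EG/AH/- → run E
t=10: L0/L1/L2 = EG/AH/- → run E
t=11: L0/L1/L2 = EG/AH/- → run E
t=12: L0/L1/L2 = G/AHE/- → run G
t=13: L0/L1/L2 = G/AHE/- → run G
t=14: L0/L1/L2 = -/AHE/- → run A
t=15: L0/L1/L2 = -/AHE/- → run A
t=16: L0/L1/L2 = -/AHE/- → run A
t=17: L0/L1/L2 = -/AHE/- → run A
t=18: L0/L1/L2 = -/HE/- → run H
t=19: L0/L1/L2 = -/HE/- → run H
t=20: L0/L1/L2 = -/HE/- → run H
t=21: L0/L1/L2 = -/HE/- → run H
t=22: L0/L1/L2 = -/E/- → run E
t=23: L0/L1/L2 = -/E/- → run E
t=24: L0/L1/L2 = -/E/- → run E
t=25: L0/L1/L2 = -/E/- → run E
t=26: (idle)
t=27: (idle)
t=28: (idle)
t=29: (idle)

completion order = C, G, A, H, E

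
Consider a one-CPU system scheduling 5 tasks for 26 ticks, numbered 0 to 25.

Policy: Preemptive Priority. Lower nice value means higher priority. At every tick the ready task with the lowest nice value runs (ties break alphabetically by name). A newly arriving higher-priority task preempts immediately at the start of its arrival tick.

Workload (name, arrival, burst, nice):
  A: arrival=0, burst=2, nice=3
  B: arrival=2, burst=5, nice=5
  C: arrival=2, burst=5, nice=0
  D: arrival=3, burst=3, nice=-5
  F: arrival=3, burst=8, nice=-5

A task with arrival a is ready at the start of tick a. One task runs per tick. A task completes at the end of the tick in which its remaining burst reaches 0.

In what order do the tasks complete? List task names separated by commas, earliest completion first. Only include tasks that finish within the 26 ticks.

t=0: ready={A} → run A
t=1: ready={A} → run A
t=2: ready={B,C} → run C
t=3: ready={B,C,D,F} → run D
t=4: ready={B,C,D,F} → run D
t=5: ready={B,C,D,F} → run D
t=6: ready={B,C,F} → run F
t=7: ready={B,C,F} → run F
t=8: ready={B,C,F} → run F
t=9: ready={B,C,F} → run F
t=10: ready={B,C,F} → run F
t=11: ready={B,C,F} → run F
t=12: ready={B,C,F} → run F
t=13: ready={B,C,F} → run F
t=14: ready={B,C} → run C
t=15: ready={B,C} → run C
t=16: ready={B,C} → run C
t=17: ready={B,C} → run C
t=18: ready={B} → run B
t=19: ready={B} → run B
t=20: ready={B} → run B
t=21: ready={B} → run B
t=22: ready={B} → run B
t=23: (idle)
t=24: (idle)
t=25: (idle)

completion order = A, D, F, C, B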